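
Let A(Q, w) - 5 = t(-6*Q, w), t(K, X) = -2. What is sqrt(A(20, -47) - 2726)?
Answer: I*sqrt(2723) ≈ 52.182*I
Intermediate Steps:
A(Q, w) = 3 (A(Q, w) = 5 - 2 = 3)
sqrt(A(20, -47) - 2726) = sqrt(3 - 2726) = sqrt(-2723) = I*sqrt(2723)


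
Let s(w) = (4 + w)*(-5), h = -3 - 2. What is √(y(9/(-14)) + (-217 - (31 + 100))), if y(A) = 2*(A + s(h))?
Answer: 5*I*√665/7 ≈ 18.42*I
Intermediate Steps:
h = -5
s(w) = -20 - 5*w
y(A) = 10 + 2*A (y(A) = 2*(A + (-20 - 5*(-5))) = 2*(A + (-20 + 25)) = 2*(A + 5) = 2*(5 + A) = 10 + 2*A)
√(y(9/(-14)) + (-217 - (31 + 100))) = √((10 + 2*(9/(-14))) + (-217 - (31 + 100))) = √((10 + 2*(9*(-1/14))) + (-217 - 1*131)) = √((10 + 2*(-9/14)) + (-217 - 131)) = √((10 - 9/7) - 348) = √(61/7 - 348) = √(-2375/7) = 5*I*√665/7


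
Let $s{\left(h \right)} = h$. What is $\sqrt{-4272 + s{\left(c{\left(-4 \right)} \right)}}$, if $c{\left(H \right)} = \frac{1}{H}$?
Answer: $\frac{i \sqrt{17089}}{2} \approx 65.362 i$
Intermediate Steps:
$\sqrt{-4272 + s{\left(c{\left(-4 \right)} \right)}} = \sqrt{-4272 + \frac{1}{-4}} = \sqrt{-4272 - \frac{1}{4}} = \sqrt{- \frac{17089}{4}} = \frac{i \sqrt{17089}}{2}$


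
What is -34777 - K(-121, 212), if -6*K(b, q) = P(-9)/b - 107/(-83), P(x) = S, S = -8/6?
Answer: -6286738225/180774 ≈ -34777.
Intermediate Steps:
S = -4/3 (S = -8*⅙ = -4/3 ≈ -1.3333)
P(x) = -4/3
K(b, q) = -107/498 + 2/(9*b) (K(b, q) = -(-4/(3*b) - 107/(-83))/6 = -(-4/(3*b) - 107*(-1/83))/6 = -(-4/(3*b) + 107/83)/6 = -(107/83 - 4/(3*b))/6 = -107/498 + 2/(9*b))
-34777 - K(-121, 212) = -34777 - (332 - 321*(-121))/(1494*(-121)) = -34777 - (-1)*(332 + 38841)/(1494*121) = -34777 - (-1)*39173/(1494*121) = -34777 - 1*(-39173/180774) = -34777 + 39173/180774 = -6286738225/180774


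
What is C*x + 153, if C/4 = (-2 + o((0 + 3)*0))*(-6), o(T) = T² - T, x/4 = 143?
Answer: 27609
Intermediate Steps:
x = 572 (x = 4*143 = 572)
C = 48 (C = 4*((-2 + ((0 + 3)*0)*(-1 + (0 + 3)*0))*(-6)) = 4*((-2 + (3*0)*(-1 + 3*0))*(-6)) = 4*((-2 + 0*(-1 + 0))*(-6)) = 4*((-2 + 0*(-1))*(-6)) = 4*((-2 + 0)*(-6)) = 4*(-2*(-6)) = 4*12 = 48)
C*x + 153 = 48*572 + 153 = 27456 + 153 = 27609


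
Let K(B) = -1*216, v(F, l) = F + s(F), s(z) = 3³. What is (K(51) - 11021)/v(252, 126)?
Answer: -11237/279 ≈ -40.276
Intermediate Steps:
s(z) = 27
v(F, l) = 27 + F (v(F, l) = F + 27 = 27 + F)
K(B) = -216
(K(51) - 11021)/v(252, 126) = (-216 - 11021)/(27 + 252) = -11237/279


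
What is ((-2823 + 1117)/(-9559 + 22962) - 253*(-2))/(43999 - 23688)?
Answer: 6780212/272228333 ≈ 0.024906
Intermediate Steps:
((-2823 + 1117)/(-9559 + 22962) - 253*(-2))/(43999 - 23688) = (-1706/13403 + 506)/20311 = (-1706*1/13403 + 506)*(1/20311) = (-1706/13403 + 506)*(1/20311) = (6780212/13403)*(1/20311) = 6780212/272228333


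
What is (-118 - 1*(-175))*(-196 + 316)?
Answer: 6840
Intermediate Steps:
(-118 - 1*(-175))*(-196 + 316) = (-118 + 175)*120 = 57*120 = 6840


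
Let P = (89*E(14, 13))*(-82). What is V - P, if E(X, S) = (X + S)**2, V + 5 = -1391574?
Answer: 3928663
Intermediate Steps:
V = -1391579 (V = -5 - 1391574 = -1391579)
E(X, S) = (S + X)**2
P = -5320242 (P = (89*(13 + 14)**2)*(-82) = (89*27**2)*(-82) = (89*729)*(-82) = 64881*(-82) = -5320242)
V - P = -1391579 - 1*(-5320242) = -1391579 + 5320242 = 3928663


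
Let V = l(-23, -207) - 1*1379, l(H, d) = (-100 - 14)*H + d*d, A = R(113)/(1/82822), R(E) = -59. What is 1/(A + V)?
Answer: -1/4842406 ≈ -2.0651e-7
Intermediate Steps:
A = -4886498 (A = -59/(1/82822) = -59/1/82822 = -59*82822 = -4886498)
l(H, d) = d**2 - 114*H (l(H, d) = -114*H + d**2 = d**2 - 114*H)
V = 44092 (V = ((-207)**2 - 114*(-23)) - 1*1379 = (42849 + 2622) - 1379 = 45471 - 1379 = 44092)
1/(A + V) = 1/(-4886498 + 44092) = 1/(-4842406) = -1/4842406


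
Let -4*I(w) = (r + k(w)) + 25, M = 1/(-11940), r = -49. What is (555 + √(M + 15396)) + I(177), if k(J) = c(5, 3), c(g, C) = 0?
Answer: 561 + √548727293415/5970 ≈ 685.08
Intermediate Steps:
k(J) = 0
M = -1/11940 ≈ -8.3752e-5
I(w) = 6 (I(w) = -((-49 + 0) + 25)/4 = -(-49 + 25)/4 = -¼*(-24) = 6)
(555 + √(M + 15396)) + I(177) = (555 + √(-1/11940 + 15396)) + 6 = (555 + √(183828239/11940)) + 6 = (555 + √548727293415/5970) + 6 = 561 + √548727293415/5970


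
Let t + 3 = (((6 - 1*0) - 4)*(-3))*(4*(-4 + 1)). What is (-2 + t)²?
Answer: 4489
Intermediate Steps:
t = 69 (t = -3 + (((6 - 1*0) - 4)*(-3))*(4*(-4 + 1)) = -3 + (((6 + 0) - 4)*(-3))*(4*(-3)) = -3 + ((6 - 4)*(-3))*(-12) = -3 + (2*(-3))*(-12) = -3 - 6*(-12) = -3 + 72 = 69)
(-2 + t)² = (-2 + 69)² = 67² = 4489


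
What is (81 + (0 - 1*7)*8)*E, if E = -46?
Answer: -1150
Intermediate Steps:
(81 + (0 - 1*7)*8)*E = (81 + (0 - 1*7)*8)*(-46) = (81 + (0 - 7)*8)*(-46) = (81 - 7*8)*(-46) = (81 - 56)*(-46) = 25*(-46) = -1150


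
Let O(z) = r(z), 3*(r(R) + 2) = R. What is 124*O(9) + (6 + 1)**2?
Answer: 173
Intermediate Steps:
r(R) = -2 + R/3
O(z) = -2 + z/3
124*O(9) + (6 + 1)**2 = 124*(-2 + (1/3)*9) + (6 + 1)**2 = 124*(-2 + 3) + 7**2 = 124*1 + 49 = 124 + 49 = 173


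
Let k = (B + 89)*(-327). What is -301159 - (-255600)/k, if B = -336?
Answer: -8108018557/26923 ≈ -3.0116e+5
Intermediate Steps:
k = 80769 (k = (-336 + 89)*(-327) = -247*(-327) = 80769)
-301159 - (-255600)/k = -301159 - (-255600)/80769 = -301159 - 1*(-85200/26923) = -301159 + 85200/26923 = -8108018557/26923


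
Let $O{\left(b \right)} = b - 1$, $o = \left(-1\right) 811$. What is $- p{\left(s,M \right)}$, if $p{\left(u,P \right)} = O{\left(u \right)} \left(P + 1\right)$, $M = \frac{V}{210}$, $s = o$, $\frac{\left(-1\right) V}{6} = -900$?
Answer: $21692$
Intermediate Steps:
$o = -811$
$V = 5400$ ($V = \left(-6\right) \left(-900\right) = 5400$)
$s = -811$
$O{\left(b \right)} = -1 + b$ ($O{\left(b \right)} = b - 1 = -1 + b$)
$M = \frac{180}{7}$ ($M = \frac{5400}{210} = 5400 \cdot \frac{1}{210} = \frac{180}{7} \approx 25.714$)
$p{\left(u,P \right)} = \left(1 + P\right) \left(-1 + u\right)$ ($p{\left(u,P \right)} = \left(-1 + u\right) \left(P + 1\right) = \left(-1 + u\right) \left(1 + P\right) = \left(1 + P\right) \left(-1 + u\right)$)
$- p{\left(s,M \right)} = - \left(1 + \frac{180}{7}\right) \left(-1 - 811\right) = - \frac{187 \left(-812\right)}{7} = \left(-1\right) \left(-21692\right) = 21692$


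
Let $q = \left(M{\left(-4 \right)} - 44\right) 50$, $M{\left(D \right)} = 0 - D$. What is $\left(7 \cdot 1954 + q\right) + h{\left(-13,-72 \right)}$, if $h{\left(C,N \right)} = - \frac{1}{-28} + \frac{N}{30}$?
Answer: $\frac{1634589}{140} \approx 11676.0$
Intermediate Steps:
$M{\left(D \right)} = - D$
$q = -2000$ ($q = \left(\left(-1\right) \left(-4\right) - 44\right) 50 = \left(4 - 44\right) 50 = \left(-40\right) 50 = -2000$)
$h{\left(C,N \right)} = \frac{1}{28} + \frac{N}{30}$ ($h{\left(C,N \right)} = \left(-1\right) \left(- \frac{1}{28}\right) + N \frac{1}{30} = \frac{1}{28} + \frac{N}{30}$)
$\left(7 \cdot 1954 + q\right) + h{\left(-13,-72 \right)} = \left(7 \cdot 1954 - 2000\right) + \left(\frac{1}{28} + \frac{1}{30} \left(-72\right)\right) = \left(13678 - 2000\right) + \left(\frac{1}{28} - \frac{12}{5}\right) = 11678 - \frac{331}{140} = \frac{1634589}{140}$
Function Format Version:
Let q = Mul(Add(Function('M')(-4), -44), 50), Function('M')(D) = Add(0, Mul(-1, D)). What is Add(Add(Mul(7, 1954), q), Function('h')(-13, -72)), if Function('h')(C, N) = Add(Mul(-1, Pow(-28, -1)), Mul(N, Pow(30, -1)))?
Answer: Rational(1634589, 140) ≈ 11676.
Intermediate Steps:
Function('M')(D) = Mul(-1, D)
q = -2000 (q = Mul(Add(Mul(-1, -4), -44), 50) = Mul(Add(4, -44), 50) = Mul(-40, 50) = -2000)
Function('h')(C, N) = Add(Rational(1, 28), Mul(Rational(1, 30), N)) (Function('h')(C, N) = Add(Mul(-1, Rational(-1, 28)), Mul(N, Rational(1, 30))) = Add(Rational(1, 28), Mul(Rational(1, 30), N)))
Add(Add(Mul(7, 1954), q), Function('h')(-13, -72)) = Add(Add(Mul(7, 1954), -2000), Add(Rational(1, 28), Mul(Rational(1, 30), -72))) = Add(Add(13678, -2000), Add(Rational(1, 28), Rational(-12, 5))) = Add(11678, Rational(-331, 140)) = Rational(1634589, 140)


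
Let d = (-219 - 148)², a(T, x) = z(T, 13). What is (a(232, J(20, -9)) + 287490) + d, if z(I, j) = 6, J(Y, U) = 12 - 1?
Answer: 422185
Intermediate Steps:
J(Y, U) = 11
a(T, x) = 6
d = 134689 (d = (-367)² = 134689)
(a(232, J(20, -9)) + 287490) + d = (6 + 287490) + 134689 = 287496 + 134689 = 422185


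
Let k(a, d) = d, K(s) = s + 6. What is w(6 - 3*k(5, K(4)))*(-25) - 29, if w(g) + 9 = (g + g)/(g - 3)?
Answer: 1364/9 ≈ 151.56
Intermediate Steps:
K(s) = 6 + s
w(g) = -9 + 2*g/(-3 + g) (w(g) = -9 + (g + g)/(g - 3) = -9 + (2*g)/(-3 + g) = -9 + 2*g/(-3 + g))
w(6 - 3*k(5, K(4)))*(-25) - 29 = ((27 - 7*(6 - 3*(6 + 4)))/(-3 + (6 - 3*(6 + 4))))*(-25) - 29 = ((27 - 7*(6 - 3*10))/(-3 + (6 - 3*10)))*(-25) - 29 = ((27 - 7*(6 - 30))/(-3 + (6 - 30)))*(-25) - 29 = ((27 - 7*(-24))/(-3 - 24))*(-25) - 29 = ((27 + 168)/(-27))*(-25) - 29 = -1/27*195*(-25) - 29 = -65/9*(-25) - 29 = 1625/9 - 29 = 1364/9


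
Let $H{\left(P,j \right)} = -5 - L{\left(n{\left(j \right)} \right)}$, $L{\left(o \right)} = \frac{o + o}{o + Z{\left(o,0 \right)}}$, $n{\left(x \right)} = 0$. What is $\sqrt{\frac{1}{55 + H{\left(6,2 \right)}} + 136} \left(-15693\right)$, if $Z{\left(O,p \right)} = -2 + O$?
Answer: $- \frac{15693 \sqrt{13602}}{10} \approx -1.8302 \cdot 10^{5}$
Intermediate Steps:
$L{\left(o \right)} = \frac{2 o}{-2 + 2 o}$ ($L{\left(o \right)} = \frac{o + o}{o + \left(-2 + o\right)} = \frac{2 o}{-2 + 2 o}$)
$H{\left(P,j \right)} = -5$ ($H{\left(P,j \right)} = -5 - \frac{0}{-1 + 0} = -5 - \frac{0}{-1} = -5 - 0 \left(-1\right) = -5 - 0 = -5 + 0 = -5$)
$\sqrt{\frac{1}{55 + H{\left(6,2 \right)}} + 136} \left(-15693\right) = \sqrt{\frac{1}{55 - 5} + 136} \left(-15693\right) = \sqrt{\frac{1}{50} + 136} \left(-15693\right) = \sqrt{\frac{6801}{50}} \left(-15693\right) = \frac{\sqrt{13602}}{10} \left(-15693\right) = - \frac{15693 \sqrt{13602}}{10}$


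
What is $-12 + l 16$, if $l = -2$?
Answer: $-44$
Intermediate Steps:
$-12 + l 16 = -12 - 32 = -44$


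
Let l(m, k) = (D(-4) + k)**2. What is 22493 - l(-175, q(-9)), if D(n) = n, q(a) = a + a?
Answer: 22009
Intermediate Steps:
q(a) = 2*a
l(m, k) = (-4 + k)**2
22493 - l(-175, q(-9)) = 22493 - (-4 + 2*(-9))**2 = 22493 - (-4 - 18)**2 = 22493 - 1*(-22)**2 = 22493 - 1*484 = 22493 - 484 = 22009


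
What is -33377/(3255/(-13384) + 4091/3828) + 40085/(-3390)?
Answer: -41419400607485/1024114254 ≈ -40444.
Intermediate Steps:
-33377/(3255/(-13384) + 4091/3828) + 40085/(-3390) = -33377/(3255*(-1/13384) + 4091*(1/3828)) + 40085*(-1/3390) = -33377/(-465/1912 + 4091/3828) - 8017/678 = -33377/1510493/1829784 - 8017/678 = -33377*1829784/1510493 - 8017/678 = -61072700568/1510493 - 8017/678 = -41419400607485/1024114254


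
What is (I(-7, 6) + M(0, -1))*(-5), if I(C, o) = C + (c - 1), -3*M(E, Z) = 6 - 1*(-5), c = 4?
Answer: 115/3 ≈ 38.333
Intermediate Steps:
M(E, Z) = -11/3 (M(E, Z) = -(6 - 1*(-5))/3 = -(6 + 5)/3 = -⅓*11 = -11/3)
I(C, o) = 3 + C (I(C, o) = C + (4 - 1) = C + 3 = 3 + C)
(I(-7, 6) + M(0, -1))*(-5) = ((3 - 7) - 11/3)*(-5) = (-4 - 11/3)*(-5) = -23/3*(-5) = 115/3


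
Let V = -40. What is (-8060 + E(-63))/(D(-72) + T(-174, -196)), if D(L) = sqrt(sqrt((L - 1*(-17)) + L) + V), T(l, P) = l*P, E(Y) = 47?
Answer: -8013/(34104 + sqrt(-40 + I*sqrt(127))) ≈ -0.23495 + 4.3992e-5*I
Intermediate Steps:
T(l, P) = P*l
D(L) = sqrt(-40 + sqrt(17 + 2*L)) (D(L) = sqrt(sqrt((L - 1*(-17)) + L) - 40) = sqrt(sqrt((L + 17) + L) - 40) = sqrt(sqrt((17 + L) + L) - 40) = sqrt(sqrt(17 + 2*L) - 40) = sqrt(-40 + sqrt(17 + 2*L)))
(-8060 + E(-63))/(D(-72) + T(-174, -196)) = (-8060 + 47)/(sqrt(-40 + sqrt(17 + 2*(-72))) - 196*(-174)) = -8013/(sqrt(-40 + sqrt(17 - 144)) + 34104) = -8013/(sqrt(-40 + sqrt(-127)) + 34104) = -8013/(sqrt(-40 + I*sqrt(127)) + 34104) = -8013/(34104 + sqrt(-40 + I*sqrt(127)))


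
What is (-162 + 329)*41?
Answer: 6847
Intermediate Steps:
(-162 + 329)*41 = 167*41 = 6847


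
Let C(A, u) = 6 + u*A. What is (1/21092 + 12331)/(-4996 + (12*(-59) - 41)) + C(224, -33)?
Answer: -298415950631/40391180 ≈ -7388.1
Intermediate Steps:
C(A, u) = 6 + A*u
(1/21092 + 12331)/(-4996 + (12*(-59) - 41)) + C(224, -33) = (1/21092 + 12331)/(-4996 + (12*(-59) - 41)) + (6 + 224*(-33)) = (1/21092 + 12331)/(-4996 + (-708 - 41)) + (6 - 7392) = 260085453/(21092*(-4996 - 749)) - 7386 = (260085453/21092)/(-5745) - 7386 = (260085453/21092)*(-1/5745) - 7386 = -86695151/40391180 - 7386 = -298415950631/40391180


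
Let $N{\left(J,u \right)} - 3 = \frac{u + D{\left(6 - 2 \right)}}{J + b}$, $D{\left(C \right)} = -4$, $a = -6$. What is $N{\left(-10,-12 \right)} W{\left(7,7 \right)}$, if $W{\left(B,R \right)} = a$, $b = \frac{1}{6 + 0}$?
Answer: $- \frac{1638}{59} \approx -27.763$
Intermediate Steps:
$b = \frac{1}{6} \approx 0.16667$
$W{\left(B,R \right)} = -6$
$N{\left(J,u \right)} = 3 + \frac{-4 + u}{\frac{1}{6} + J}$ ($N{\left(J,u \right)} = 3 + \frac{u - 4}{J + \frac{1}{6}} = 3 + \frac{-4 + u}{\frac{1}{6} + J}$)
$N{\left(-10,-12 \right)} W{\left(7,7 \right)} = \frac{3 \left(-7 + 2 \left(-12\right) + 6 \left(-10\right)\right)}{1 + 6 \left(-10\right)} \left(-6\right) = \frac{3 \left(-7 - 24 - 60\right)}{1 - 60} \left(-6\right) = 3 \frac{1}{-59} \left(-91\right) \left(-6\right) = 3 \left(- \frac{1}{59}\right) \left(-91\right) \left(-6\right) = \frac{273}{59} \left(-6\right) = - \frac{1638}{59}$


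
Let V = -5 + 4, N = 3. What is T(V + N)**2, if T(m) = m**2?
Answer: 16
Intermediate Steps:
V = -1
T(V + N)**2 = ((-1 + 3)**2)**2 = (2**2)**2 = 4**2 = 16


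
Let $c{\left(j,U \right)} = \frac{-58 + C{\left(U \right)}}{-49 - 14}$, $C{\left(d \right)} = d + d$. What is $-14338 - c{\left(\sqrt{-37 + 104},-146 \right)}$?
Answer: $- \frac{129092}{9} \approx -14344.0$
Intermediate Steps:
$C{\left(d \right)} = 2 d$
$c{\left(j,U \right)} = \frac{58}{63} - \frac{2 U}{63}$ ($c{\left(j,U \right)} = \frac{-58 + 2 U}{-49 - 14} = \frac{-58 + 2 U}{-63} = \left(-58 + 2 U\right) \left(- \frac{1}{63}\right) = \frac{58}{63} - \frac{2 U}{63}$)
$-14338 - c{\left(\sqrt{-37 + 104},-146 \right)} = -14338 - \left(\frac{58}{63} - - \frac{292}{63}\right) = -14338 - \left(\frac{58}{63} + \frac{292}{63}\right) = -14338 - \frac{50}{9} = - \frac{129092}{9}$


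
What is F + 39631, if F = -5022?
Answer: 34609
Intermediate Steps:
F + 39631 = -5022 + 39631 = 34609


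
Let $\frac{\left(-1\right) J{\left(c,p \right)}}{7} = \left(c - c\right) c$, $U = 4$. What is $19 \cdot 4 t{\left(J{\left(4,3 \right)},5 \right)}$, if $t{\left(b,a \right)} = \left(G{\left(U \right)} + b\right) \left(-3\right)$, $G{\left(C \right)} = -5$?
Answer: $1140$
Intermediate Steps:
$J{\left(c,p \right)} = 0$ ($J{\left(c,p \right)} = - 7 \left(c - c\right) c = - 7 \cdot 0 c = \left(-7\right) 0 = 0$)
$t{\left(b,a \right)} = 15 - 3 b$ ($t{\left(b,a \right)} = \left(-5 + b\right) \left(-3\right) = 15 - 3 b$)
$19 \cdot 4 t{\left(J{\left(4,3 \right)},5 \right)} = 19 \cdot 4 \left(15 - 0\right) = 76 \left(15 + 0\right) = 76 \cdot 15 = 1140$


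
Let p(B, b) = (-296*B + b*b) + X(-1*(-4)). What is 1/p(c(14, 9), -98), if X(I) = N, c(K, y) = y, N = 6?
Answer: 1/6946 ≈ 0.00014397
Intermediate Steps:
X(I) = 6
p(B, b) = 6 + b**2 - 296*B (p(B, b) = (-296*B + b*b) + 6 = (-296*B + b**2) + 6 = (b**2 - 296*B) + 6 = 6 + b**2 - 296*B)
1/p(c(14, 9), -98) = 1/(6 + (-98)**2 - 296*9) = 1/(6 + 9604 - 2664) = 1/6946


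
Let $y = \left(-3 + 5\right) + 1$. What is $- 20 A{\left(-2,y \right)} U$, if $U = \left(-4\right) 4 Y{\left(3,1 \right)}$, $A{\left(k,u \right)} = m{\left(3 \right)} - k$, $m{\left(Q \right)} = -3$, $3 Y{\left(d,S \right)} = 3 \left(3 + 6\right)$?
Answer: $-2880$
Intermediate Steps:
$Y{\left(d,S \right)} = 9$ ($Y{\left(d,S \right)} = \frac{3 \left(3 + 6\right)}{3} = \frac{3 \cdot 9}{3} = \frac{1}{3} \cdot 27 = 9$)
$y = 3$ ($y = 2 + 1 = 3$)
$A{\left(k,u \right)} = -3 - k$
$U = -144$ ($U = \left(-4\right) 4 \cdot 9 = \left(-16\right) 9 = -144$)
$- 20 A{\left(-2,y \right)} U = - 20 \left(-3 - -2\right) \left(-144\right) = - 20 \left(-3 + 2\right) \left(-144\right) = \left(-20\right) \left(-1\right) \left(-144\right) = 20 \left(-144\right) = -2880$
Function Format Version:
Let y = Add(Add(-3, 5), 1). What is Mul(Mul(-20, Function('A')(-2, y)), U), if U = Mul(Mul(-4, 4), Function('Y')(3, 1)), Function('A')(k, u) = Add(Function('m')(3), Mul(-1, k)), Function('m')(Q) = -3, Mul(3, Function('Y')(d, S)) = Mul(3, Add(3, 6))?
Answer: -2880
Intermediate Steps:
Function('Y')(d, S) = 9 (Function('Y')(d, S) = Mul(Rational(1, 3), Mul(3, Add(3, 6))) = Mul(Rational(1, 3), Mul(3, 9)) = Mul(Rational(1, 3), 27) = 9)
y = 3 (y = Add(2, 1) = 3)
Function('A')(k, u) = Add(-3, Mul(-1, k))
U = -144 (U = Mul(Mul(-4, 4), 9) = Mul(-16, 9) = -144)
Mul(Mul(-20, Function('A')(-2, y)), U) = Mul(Mul(-20, Add(-3, Mul(-1, -2))), -144) = Mul(Mul(-20, Add(-3, 2)), -144) = Mul(Mul(-20, -1), -144) = Mul(20, -144) = -2880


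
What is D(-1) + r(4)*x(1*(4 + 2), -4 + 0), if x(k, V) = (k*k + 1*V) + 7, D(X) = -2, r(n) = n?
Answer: 154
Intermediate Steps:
x(k, V) = 7 + V + k² (x(k, V) = (k² + V) + 7 = (V + k²) + 7 = 7 + V + k²)
D(-1) + r(4)*x(1*(4 + 2), -4 + 0) = -2 + 4*(7 + (-4 + 0) + (1*(4 + 2))²) = -2 + 4*(7 - 4 + (1*6)²) = -2 + 4*(7 - 4 + 6²) = -2 + 4*(7 - 4 + 36) = -2 + 4*39 = -2 + 156 = 154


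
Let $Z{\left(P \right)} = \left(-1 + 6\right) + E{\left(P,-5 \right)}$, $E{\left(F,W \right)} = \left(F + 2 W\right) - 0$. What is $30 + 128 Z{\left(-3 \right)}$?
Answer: $-994$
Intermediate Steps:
$E{\left(F,W \right)} = F + 2 W$ ($E{\left(F,W \right)} = \left(F + 2 W\right) + 0 = F + 2 W$)
$Z{\left(P \right)} = -5 + P$ ($Z{\left(P \right)} = \left(-1 + 6\right) + \left(P + 2 \left(-5\right)\right) = 5 + \left(P - 10\right) = 5 + \left(-10 + P\right) = -5 + P$)
$30 + 128 Z{\left(-3 \right)} = 30 + 128 \left(-5 - 3\right) = 30 + 128 \left(-8\right) = 30 - 1024 = -994$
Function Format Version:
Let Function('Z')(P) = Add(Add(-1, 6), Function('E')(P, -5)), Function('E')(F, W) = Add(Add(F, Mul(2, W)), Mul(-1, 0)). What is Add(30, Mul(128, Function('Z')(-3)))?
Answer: -994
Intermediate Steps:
Function('E')(F, W) = Add(F, Mul(2, W)) (Function('E')(F, W) = Add(Add(F, Mul(2, W)), 0) = Add(F, Mul(2, W)))
Function('Z')(P) = Add(-5, P) (Function('Z')(P) = Add(Add(-1, 6), Add(P, Mul(2, -5))) = Add(5, Add(P, -10)) = Add(5, Add(-10, P)) = Add(-5, P))
Add(30, Mul(128, Function('Z')(-3))) = Add(30, Mul(128, Add(-5, -3))) = Add(30, Mul(128, -8)) = Add(30, -1024) = -994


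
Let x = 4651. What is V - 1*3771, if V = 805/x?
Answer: -17538116/4651 ≈ -3770.8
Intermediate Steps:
V = 805/4651 ≈ 0.17308
V - 1*3771 = 805/4651 - 1*3771 = 805/4651 - 3771 = -17538116/4651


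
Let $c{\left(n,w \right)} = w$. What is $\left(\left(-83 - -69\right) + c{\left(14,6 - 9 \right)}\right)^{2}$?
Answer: $289$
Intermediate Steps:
$\left(\left(-83 - -69\right) + c{\left(14,6 - 9 \right)}\right)^{2} = \left(\left(-83 - -69\right) + \left(6 - 9\right)\right)^{2} = \left(\left(-83 + 69\right) + \left(6 - 9\right)\right)^{2} = \left(-14 - 3\right)^{2} = \left(-17\right)^{2} = 289$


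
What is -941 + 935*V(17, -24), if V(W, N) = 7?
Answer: 5604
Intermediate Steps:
-941 + 935*V(17, -24) = -941 + 935*7 = -941 + 6545 = 5604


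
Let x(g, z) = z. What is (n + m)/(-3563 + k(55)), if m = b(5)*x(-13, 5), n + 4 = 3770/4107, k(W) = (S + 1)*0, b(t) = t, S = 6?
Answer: -90017/14633241 ≈ -0.0061515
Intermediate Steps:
k(W) = 0 (k(W) = (6 + 1)*0 = 7*0 = 0)
n = -12658/4107 (n = -4 + 3770/4107 = -12658/4107 ≈ -3.0821)
m = 25 (m = 5*5 = 25)
(n + m)/(-3563 + k(55)) = (-12658/4107 + 25)/(-3563 + 0) = (90017/4107)/(-3563) = (90017/4107)*(-1/3563) = -90017/14633241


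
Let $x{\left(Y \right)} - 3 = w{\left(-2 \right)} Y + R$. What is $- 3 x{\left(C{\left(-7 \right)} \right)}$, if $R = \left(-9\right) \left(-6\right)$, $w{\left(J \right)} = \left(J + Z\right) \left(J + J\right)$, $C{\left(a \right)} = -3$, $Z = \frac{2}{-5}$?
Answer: $- \frac{423}{5} \approx -84.6$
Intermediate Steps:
$Z = - \frac{2}{5}$ ($Z = 2 \left(- \frac{1}{5}\right) = - \frac{2}{5} \approx -0.4$)
$w{\left(J \right)} = 2 J \left(- \frac{2}{5} + J\right)$ ($w{\left(J \right)} = \left(J - \frac{2}{5}\right) \left(J + J\right) = \left(- \frac{2}{5} + J\right) 2 J = 2 J \left(- \frac{2}{5} + J\right)$)
$R = 54$
$x{\left(Y \right)} = 57 + \frac{48 Y}{5}$ ($x{\left(Y \right)} = 3 + \left(\frac{2}{5} \left(-2\right) \left(-2 + 5 \left(-2\right)\right) Y + 54\right) = 3 + \left(\frac{2}{5} \left(-2\right) \left(-2 - 10\right) Y + 54\right) = 3 + \left(\frac{2}{5} \left(-2\right) \left(-12\right) Y + 54\right) = 3 + \left(\frac{48 Y}{5} + 54\right) = 3 + \left(54 + \frac{48 Y}{5}\right) = 57 + \frac{48 Y}{5}$)
$- 3 x{\left(C{\left(-7 \right)} \right)} = - 3 \left(57 + \frac{48}{5} \left(-3\right)\right) = - 3 \left(57 - \frac{144}{5}\right) = \left(-3\right) \frac{141}{5} = - \frac{423}{5}$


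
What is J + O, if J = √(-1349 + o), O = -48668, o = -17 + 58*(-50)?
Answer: -48668 + 3*I*√474 ≈ -48668.0 + 65.315*I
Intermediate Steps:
o = -2917 (o = -17 - 2900 = -2917)
J = 3*I*√474 (J = √(-1349 - 2917) = √(-4266) = 3*I*√474 ≈ 65.315*I)
J + O = 3*I*√474 - 48668 = -48668 + 3*I*√474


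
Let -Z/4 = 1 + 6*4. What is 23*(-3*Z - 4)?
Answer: 6808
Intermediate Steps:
Z = -100 (Z = -4*(1 + 6*4) = -4*(1 + 24) = -4*25 = -100)
23*(-3*Z - 4) = 23*(-3*(-100) - 4) = 23*(300 - 4) = 23*296 = 6808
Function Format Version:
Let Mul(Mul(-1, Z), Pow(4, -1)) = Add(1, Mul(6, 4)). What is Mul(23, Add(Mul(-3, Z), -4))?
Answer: 6808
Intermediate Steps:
Z = -100 (Z = Mul(-4, Add(1, Mul(6, 4))) = Mul(-4, Add(1, 24)) = Mul(-4, 25) = -100)
Mul(23, Add(Mul(-3, Z), -4)) = Mul(23, Add(Mul(-3, -100), -4)) = Mul(23, Add(300, -4)) = Mul(23, 296) = 6808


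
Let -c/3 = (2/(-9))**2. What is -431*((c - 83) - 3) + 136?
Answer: 1006178/27 ≈ 37266.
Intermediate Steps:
c = -4/27 (c = -3*(2/(-9))**2 = -3*(2*(-1/9))**2 = -3*(-2/9)**2 = -3*4/81 = -4/27 ≈ -0.14815)
-431*((c - 83) - 3) + 136 = -431*((-4/27 - 83) - 3) + 136 = -431*(-2245/27 - 3) + 136 = -431*(-2326/27) + 136 = 1002506/27 + 136 = 1006178/27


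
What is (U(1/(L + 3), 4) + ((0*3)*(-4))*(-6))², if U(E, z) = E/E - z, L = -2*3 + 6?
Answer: 9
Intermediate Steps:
L = 0 (L = -6 + 6 = 0)
U(E, z) = 1 - z
(U(1/(L + 3), 4) + ((0*3)*(-4))*(-6))² = ((1 - 1*4) + ((0*3)*(-4))*(-6))² = ((1 - 4) + (0*(-4))*(-6))² = (-3 + 0*(-6))² = (-3 + 0)² = (-3)² = 9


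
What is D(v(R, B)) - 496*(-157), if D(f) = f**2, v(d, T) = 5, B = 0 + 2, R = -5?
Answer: 77897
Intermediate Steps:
B = 2
D(v(R, B)) - 496*(-157) = 5**2 - 496*(-157) = 25 + 77872 = 77897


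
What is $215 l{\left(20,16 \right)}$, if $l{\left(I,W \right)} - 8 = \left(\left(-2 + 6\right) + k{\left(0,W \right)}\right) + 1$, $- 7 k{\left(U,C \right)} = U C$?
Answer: $2795$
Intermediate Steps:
$k{\left(U,C \right)} = - \frac{C U}{7}$ ($k{\left(U,C \right)} = - \frac{U C}{7} = - \frac{C U}{7}$)
$l{\left(I,W \right)} = 13$ ($l{\left(I,W \right)} = 8 + \left(\left(\left(-2 + 6\right) - \frac{1}{7} W 0\right) + 1\right) = 8 + \left(\left(4 + 0\right) + 1\right) = 8 + \left(4 + 1\right) = 8 + 5 = 13$)
$215 l{\left(20,16 \right)} = 215 \cdot 13 = 2795$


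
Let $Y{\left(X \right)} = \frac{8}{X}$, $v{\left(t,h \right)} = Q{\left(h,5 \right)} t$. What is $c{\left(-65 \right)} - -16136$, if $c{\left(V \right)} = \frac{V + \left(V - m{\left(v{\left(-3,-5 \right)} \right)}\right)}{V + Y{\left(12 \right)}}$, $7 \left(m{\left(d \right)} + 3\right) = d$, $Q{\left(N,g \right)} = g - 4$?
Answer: $\frac{21802394}{1351} \approx 16138.0$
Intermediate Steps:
$Q{\left(N,g \right)} = -4 + g$
$v{\left(t,h \right)} = t$ ($v{\left(t,h \right)} = \left(-4 + 5\right) t = 1 t = t$)
$m{\left(d \right)} = -3 + \frac{d}{7}$
$c{\left(V \right)} = \frac{\frac{24}{7} + 2 V}{\frac{2}{3} + V}$ ($c{\left(V \right)} = \frac{V - \left(-3 - \frac{3}{7} - V\right)}{V + \frac{8}{12}} = \frac{V + \left(V - \left(-3 - \frac{3}{7}\right)\right)}{V + 8 \cdot \frac{1}{12}} = \frac{V + \left(V - - \frac{24}{7}\right)}{V + \frac{2}{3}} = \frac{V + \left(V + \frac{24}{7}\right)}{\frac{2}{3} + V} = \frac{V + \left(\frac{24}{7} + V\right)}{\frac{2}{3} + V} = \frac{\frac{24}{7} + 2 V}{\frac{2}{3} + V}$)
$c{\left(-65 \right)} - -16136 = \frac{6 \left(12 + 7 \left(-65\right)\right)}{7 \left(2 + 3 \left(-65\right)\right)} - -16136 = \frac{6 \left(12 - 455\right)}{7 \left(2 - 195\right)} + 16136 = \frac{6}{7} \frac{1}{-193} \left(-443\right) + 16136 = \frac{6}{7} \left(- \frac{1}{193}\right) \left(-443\right) + 16136 = \frac{2658}{1351} + 16136 = \frac{21802394}{1351}$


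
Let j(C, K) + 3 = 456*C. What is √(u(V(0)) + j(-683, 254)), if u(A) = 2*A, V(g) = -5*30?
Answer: 3*I*√34639 ≈ 558.35*I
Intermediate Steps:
V(g) = -150
j(C, K) = -3 + 456*C
√(u(V(0)) + j(-683, 254)) = √(2*(-150) + (-3 + 456*(-683))) = √(-300 + (-3 - 311448)) = √(-300 - 311451) = √(-311751) = 3*I*√34639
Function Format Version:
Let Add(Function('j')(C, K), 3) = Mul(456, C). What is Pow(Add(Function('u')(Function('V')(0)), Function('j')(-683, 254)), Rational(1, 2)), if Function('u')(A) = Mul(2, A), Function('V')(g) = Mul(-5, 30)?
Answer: Mul(3, I, Pow(34639, Rational(1, 2))) ≈ Mul(558.35, I)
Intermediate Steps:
Function('V')(g) = -150
Function('j')(C, K) = Add(-3, Mul(456, C))
Pow(Add(Function('u')(Function('V')(0)), Function('j')(-683, 254)), Rational(1, 2)) = Pow(Add(Mul(2, -150), Add(-3, Mul(456, -683))), Rational(1, 2)) = Pow(Add(-300, Add(-3, -311448)), Rational(1, 2)) = Pow(Add(-300, -311451), Rational(1, 2)) = Pow(-311751, Rational(1, 2)) = Mul(3, I, Pow(34639, Rational(1, 2)))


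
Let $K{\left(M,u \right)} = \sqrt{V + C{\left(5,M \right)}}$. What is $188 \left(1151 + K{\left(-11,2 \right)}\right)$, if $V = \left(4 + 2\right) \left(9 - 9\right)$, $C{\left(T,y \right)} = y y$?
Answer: $218456$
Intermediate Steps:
$C{\left(T,y \right)} = y^{2}$
$V = 0$ ($V = 6 \cdot 0 = 0$)
$K{\left(M,u \right)} = \sqrt{M^{2}}$ ($K{\left(M,u \right)} = \sqrt{0 + M^{2}} = \sqrt{M^{2}}$)
$188 \left(1151 + K{\left(-11,2 \right)}\right) = 188 \left(1151 + \sqrt{\left(-11\right)^{2}}\right) = 188 \left(1151 + \sqrt{121}\right) = 188 \left(1151 + 11\right) = 188 \cdot 1162 = 218456$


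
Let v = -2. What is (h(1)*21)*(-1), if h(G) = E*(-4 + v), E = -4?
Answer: -504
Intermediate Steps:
h(G) = 24 (h(G) = -4*(-4 - 2) = -4*(-6) = 24)
(h(1)*21)*(-1) = (24*21)*(-1) = 504*(-1) = -504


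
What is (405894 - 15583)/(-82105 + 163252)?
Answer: 390311/81147 ≈ 4.8099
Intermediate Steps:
(405894 - 15583)/(-82105 + 163252) = 390311/81147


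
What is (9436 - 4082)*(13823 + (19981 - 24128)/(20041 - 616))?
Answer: 1437589840312/19425 ≈ 7.4007e+7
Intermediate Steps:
(9436 - 4082)*(13823 + (19981 - 24128)/(20041 - 616)) = 5354*(13823 - 4147/19425) = 5354*(268507628/19425) = 1437589840312/19425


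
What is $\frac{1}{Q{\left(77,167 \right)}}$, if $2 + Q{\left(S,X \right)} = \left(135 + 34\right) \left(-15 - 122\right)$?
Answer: $- \frac{1}{23155} \approx -4.3187 \cdot 10^{-5}$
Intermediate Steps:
$Q{\left(S,X \right)} = -23155$ ($Q{\left(S,X \right)} = -2 + \left(135 + 34\right) \left(-15 - 122\right) = -2 + 169 \left(-137\right) = -2 - 23153 = -23155$)
$\frac{1}{Q{\left(77,167 \right)}} = \frac{1}{-23155} = - \frac{1}{23155}$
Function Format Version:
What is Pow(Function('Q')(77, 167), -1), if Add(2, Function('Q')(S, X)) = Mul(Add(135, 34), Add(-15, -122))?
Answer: Rational(-1, 23155) ≈ -4.3187e-5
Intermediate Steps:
Function('Q')(S, X) = -23155 (Function('Q')(S, X) = Add(-2, Mul(Add(135, 34), Add(-15, -122))) = Add(-2, Mul(169, -137)) = Add(-2, -23153) = -23155)
Pow(Function('Q')(77, 167), -1) = Pow(-23155, -1) = Rational(-1, 23155)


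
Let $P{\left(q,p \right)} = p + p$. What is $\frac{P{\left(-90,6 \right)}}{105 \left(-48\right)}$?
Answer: $- \frac{1}{420} \approx -0.002381$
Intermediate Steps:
$P{\left(q,p \right)} = 2 p$
$\frac{P{\left(-90,6 \right)}}{105 \left(-48\right)} = \frac{2 \cdot 6}{105 \left(-48\right)} = \frac{12}{-5040} = 12 \left(- \frac{1}{5040}\right) = - \frac{1}{420}$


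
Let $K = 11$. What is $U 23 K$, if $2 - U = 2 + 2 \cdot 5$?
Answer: $-2530$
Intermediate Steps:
$U = -10$ ($U = 2 - \left(2 + 2 \cdot 5\right) = 2 - \left(2 + 10\right) = 2 - 12 = -10$)
$U 23 K = \left(-10\right) 23 \cdot 11 = \left(-230\right) 11 = -2530$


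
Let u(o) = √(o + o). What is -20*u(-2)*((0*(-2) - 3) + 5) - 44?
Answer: -44 - 80*I ≈ -44.0 - 80.0*I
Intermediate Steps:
u(o) = √2*√o (u(o) = √(2*o) = √2*√o)
-20*u(-2)*((0*(-2) - 3) + 5) - 44 = -20*√2*√(-2)*((0*(-2) - 3) + 5) - 44 = -20*√2*(I*√2)*((0 - 3) + 5) - 44 = -20*2*I*(-3 + 5) - 44 = -20*2*I*2 - 44 = -80*I - 44 = -44 - 80*I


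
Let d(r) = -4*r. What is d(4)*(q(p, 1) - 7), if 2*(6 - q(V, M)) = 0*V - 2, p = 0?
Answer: 0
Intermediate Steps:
q(V, M) = 7 (q(V, M) = 6 - (0*V - 2)/2 = 6 - (0 - 2)/2 = 6 - ½*(-2) = 6 + 1 = 7)
d(4)*(q(p, 1) - 7) = (-4*4)*(7 - 7) = -16*0 = 0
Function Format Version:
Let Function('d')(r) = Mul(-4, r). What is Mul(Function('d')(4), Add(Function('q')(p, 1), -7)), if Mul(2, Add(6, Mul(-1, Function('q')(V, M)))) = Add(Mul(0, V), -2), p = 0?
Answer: 0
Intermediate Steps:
Function('q')(V, M) = 7 (Function('q')(V, M) = Add(6, Mul(Rational(-1, 2), Add(Mul(0, V), -2))) = Add(6, Mul(Rational(-1, 2), Add(0, -2))) = Add(6, Mul(Rational(-1, 2), -2)) = Add(6, 1) = 7)
Mul(Function('d')(4), Add(Function('q')(p, 1), -7)) = Mul(Mul(-4, 4), Add(7, -7)) = Mul(-16, 0) = 0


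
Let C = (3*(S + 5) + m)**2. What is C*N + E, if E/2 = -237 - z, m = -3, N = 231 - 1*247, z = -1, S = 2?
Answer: -5656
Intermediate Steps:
N = -16 (N = 231 - 247 = -16)
E = -472 (E = 2*(-237 - 1*(-1)) = 2*(-237 + 1) = 2*(-236) = -472)
C = 324 (C = (3*(2 + 5) - 3)**2 = (3*7 - 3)**2 = (21 - 3)**2 = 18**2 = 324)
C*N + E = 324*(-16) - 472 = -5184 - 472 = -5656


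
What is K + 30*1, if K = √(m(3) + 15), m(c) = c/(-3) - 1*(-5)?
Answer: 30 + √19 ≈ 34.359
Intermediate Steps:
m(c) = 5 - c/3 (m(c) = c*(-⅓) + 5 = -c/3 + 5 = 5 - c/3)
K = √19 (K = √((5 - ⅓*3) + 15) = √((5 - 1) + 15) = √(4 + 15) = √19 ≈ 4.3589)
K + 30*1 = √19 + 30*1 = √19 + 30 = 30 + √19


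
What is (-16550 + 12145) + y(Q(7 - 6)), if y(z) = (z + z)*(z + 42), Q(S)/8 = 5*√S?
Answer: 2155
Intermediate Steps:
Q(S) = 40*√S (Q(S) = 8*(5*√S) = 40*√S)
y(z) = 2*z*(42 + z) (y(z) = (2*z)*(42 + z) = 2*z*(42 + z))
(-16550 + 12145) + y(Q(7 - 6)) = (-16550 + 12145) + 2*(40*√(7 - 6))*(42 + 40*√(7 - 6)) = -4405 + 2*(40*√1)*(42 + 40*√1) = -4405 + 2*(40*1)*(42 + 40*1) = -4405 + 2*40*(42 + 40) = -4405 + 2*40*82 = -4405 + 6560 = 2155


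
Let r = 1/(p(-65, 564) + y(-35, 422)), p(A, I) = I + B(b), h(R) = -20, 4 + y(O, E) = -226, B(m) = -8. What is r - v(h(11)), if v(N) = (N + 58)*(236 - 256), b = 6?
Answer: 247761/326 ≈ 760.00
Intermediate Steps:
y(O, E) = -230 (y(O, E) = -4 - 226 = -230)
p(A, I) = -8 + I (p(A, I) = I - 8 = -8 + I)
v(N) = -1160 - 20*N (v(N) = (58 + N)*(-20) = -1160 - 20*N)
r = 1/326 (r = 1/((-8 + 564) - 230) = 1/(556 - 230) = 1/326 ≈ 0.0030675)
r - v(h(11)) = 1/326 - (-1160 - 20*(-20)) = 1/326 - (-1160 + 400) = 1/326 - 1*(-760) = 1/326 + 760 = 247761/326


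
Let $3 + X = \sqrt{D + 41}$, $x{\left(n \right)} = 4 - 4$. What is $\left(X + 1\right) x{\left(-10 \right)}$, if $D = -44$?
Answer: $0$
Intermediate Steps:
$x{\left(n \right)} = 0$
$X = -3 + i \sqrt{3}$ ($X = -3 + \sqrt{-44 + 41} = -3 + \sqrt{-3} = -3 + i \sqrt{3} \approx -3.0 + 1.732 i$)
$\left(X + 1\right) x{\left(-10 \right)} = \left(\left(-3 + i \sqrt{3}\right) + 1\right) 0 = \left(-2 + i \sqrt{3}\right) 0 = 0$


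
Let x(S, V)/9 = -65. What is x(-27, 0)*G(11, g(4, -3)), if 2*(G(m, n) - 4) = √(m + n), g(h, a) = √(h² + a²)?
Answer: -3510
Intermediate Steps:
x(S, V) = -585 (x(S, V) = 9*(-65) = -585)
g(h, a) = √(a² + h²)
G(m, n) = 4 + √(m + n)/2
x(-27, 0)*G(11, g(4, -3)) = -585*(4 + √(11 + √((-3)² + 4²))/2) = -585*(4 + √(11 + √(9 + 16))/2) = -585*(4 + √(11 + √25)/2) = -585*(4 + √(11 + 5)/2) = -585*(4 + √16/2) = -585*(4 + (½)*4) = -585*(4 + 2) = -585*6 = -3510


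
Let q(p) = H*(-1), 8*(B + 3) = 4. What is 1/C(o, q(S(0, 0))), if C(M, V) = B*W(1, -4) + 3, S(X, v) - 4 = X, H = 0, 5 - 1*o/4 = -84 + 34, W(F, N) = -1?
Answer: 2/11 ≈ 0.18182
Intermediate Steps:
B = -5/2 (B = -3 + (⅛)*4 = -3 + ½ = -5/2 ≈ -2.5000)
o = 220 (o = 20 - 4*(-84 + 34) = 20 - 4*(-50) = 20 + 200 = 220)
S(X, v) = 4 + X
q(p) = 0 (q(p) = 0*(-1) = 0)
C(M, V) = 11/2 (C(M, V) = -5/2*(-1) + 3 = 5/2 + 3 = 11/2)
1/C(o, q(S(0, 0))) = 1/(11/2) = 2/11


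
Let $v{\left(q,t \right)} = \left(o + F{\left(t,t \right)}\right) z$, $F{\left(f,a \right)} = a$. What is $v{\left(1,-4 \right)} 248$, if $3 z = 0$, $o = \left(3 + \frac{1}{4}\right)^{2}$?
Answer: $0$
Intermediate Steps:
$o = \frac{169}{16}$ ($o = \left(3 + \frac{1}{4}\right)^{2} = \left(\frac{13}{4}\right)^{2} = \frac{169}{16} \approx 10.563$)
$z = 0$ ($z = \frac{1}{3} \cdot 0 = 0$)
$v{\left(q,t \right)} = 0$ ($v{\left(q,t \right)} = \left(\frac{169}{16} + t\right) 0 = 0$)
$v{\left(1,-4 \right)} 248 = 0 \cdot 248 = 0$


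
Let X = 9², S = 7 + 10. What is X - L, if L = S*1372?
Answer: -23243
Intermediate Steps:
S = 17
L = 23324 (L = 17*1372 = 23324)
X = 81
X - L = 81 - 1*23324 = 81 - 23324 = -23243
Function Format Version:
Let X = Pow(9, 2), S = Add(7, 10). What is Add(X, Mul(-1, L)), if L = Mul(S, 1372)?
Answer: -23243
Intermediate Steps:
S = 17
L = 23324 (L = Mul(17, 1372) = 23324)
X = 81
Add(X, Mul(-1, L)) = Add(81, Mul(-1, 23324)) = Add(81, -23324) = -23243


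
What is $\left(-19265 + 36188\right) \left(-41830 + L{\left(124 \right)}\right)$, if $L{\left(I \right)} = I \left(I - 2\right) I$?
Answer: $31037492766$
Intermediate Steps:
$L{\left(I \right)} = I^{2} \left(-2 + I\right)$ ($L{\left(I \right)} = I \left(-2 + I\right) I = I^{2} \left(-2 + I\right)$)
$\left(-19265 + 36188\right) \left(-41830 + L{\left(124 \right)}\right) = \left(-19265 + 36188\right) \left(-41830 + 124^{2} \left(-2 + 124\right)\right) = 16923 \left(-41830 + 15376 \cdot 122\right) = 16923 \left(-41830 + 1875872\right) = 16923 \cdot 1834042 = 31037492766$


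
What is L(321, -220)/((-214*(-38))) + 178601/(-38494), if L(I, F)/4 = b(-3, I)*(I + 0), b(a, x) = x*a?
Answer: -6031715/38494 ≈ -156.69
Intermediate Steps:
b(a, x) = a*x
L(I, F) = -12*I² (L(I, F) = 4*((-3*I)*(I + 0)) = 4*((-3*I)*I) = 4*(-3*I²) = -12*I²)
L(321, -220)/((-214*(-38))) + 178601/(-38494) = (-12*321²)/((-214*(-38))) + 178601/(-38494) = -12*103041/8132 + 178601*(-1/38494) = -1236492*1/8132 - 178601/38494 = -2889/19 - 178601/38494 = -6031715/38494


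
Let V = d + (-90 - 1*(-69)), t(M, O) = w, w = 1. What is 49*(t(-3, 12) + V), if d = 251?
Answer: 11319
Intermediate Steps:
t(M, O) = 1
V = 230 (V = 251 + (-90 - 1*(-69)) = 251 + (-90 + 69) = 251 - 21 = 230)
49*(t(-3, 12) + V) = 49*(1 + 230) = 49*231 = 11319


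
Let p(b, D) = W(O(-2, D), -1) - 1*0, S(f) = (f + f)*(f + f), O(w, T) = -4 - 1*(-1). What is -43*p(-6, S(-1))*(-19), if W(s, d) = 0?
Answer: 0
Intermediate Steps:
O(w, T) = -3 (O(w, T) = -4 + 1 = -3)
S(f) = 4*f**2 (S(f) = (2*f)*(2*f) = 4*f**2)
p(b, D) = 0 (p(b, D) = 0 - 1*0 = 0 + 0 = 0)
-43*p(-6, S(-1))*(-19) = -43*0*(-19) = 0*(-19) = 0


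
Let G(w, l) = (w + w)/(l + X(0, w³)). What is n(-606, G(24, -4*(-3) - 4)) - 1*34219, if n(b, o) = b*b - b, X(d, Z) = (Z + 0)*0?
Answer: 333623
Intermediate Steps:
X(d, Z) = 0 (X(d, Z) = Z*0 = 0)
G(w, l) = 2*w/l (G(w, l) = (w + w)/(l + 0) = (2*w)/l = 2*w/l)
n(b, o) = b² - b
n(-606, G(24, -4*(-3) - 4)) - 1*34219 = -606*(-1 - 606) - 1*34219 = -606*(-607) - 34219 = 367842 - 34219 = 333623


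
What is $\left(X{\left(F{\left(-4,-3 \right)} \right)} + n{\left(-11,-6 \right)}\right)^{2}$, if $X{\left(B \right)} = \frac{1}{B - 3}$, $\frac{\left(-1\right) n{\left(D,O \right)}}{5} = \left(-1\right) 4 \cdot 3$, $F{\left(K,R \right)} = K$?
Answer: $\frac{175561}{49} \approx 3582.9$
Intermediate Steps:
$n{\left(D,O \right)} = 60$ ($n{\left(D,O \right)} = - 5 \left(-1\right) 4 \cdot 3 = - 5 \left(\left(-4\right) 3\right) = \left(-5\right) \left(-12\right) = 60$)
$X{\left(B \right)} = \frac{1}{-3 + B}$
$\left(X{\left(F{\left(-4,-3 \right)} \right)} + n{\left(-11,-6 \right)}\right)^{2} = \left(\frac{1}{-3 - 4} + 60\right)^{2} = \left(\frac{1}{-7} + 60\right)^{2} = \left(- \frac{1}{7} + 60\right)^{2} = \left(\frac{419}{7}\right)^{2} = \frac{175561}{49}$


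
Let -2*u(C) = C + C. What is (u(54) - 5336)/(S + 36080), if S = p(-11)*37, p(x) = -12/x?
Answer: -29645/198662 ≈ -0.14922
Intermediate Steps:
u(C) = -C (u(C) = -(C + C)/2 = -C)
S = 444/11 (S = -12/(-11)*37 = -12*(-1/11)*37 = (12/11)*37 = 444/11 ≈ 40.364)
(u(54) - 5336)/(S + 36080) = (-1*54 - 5336)/(444/11 + 36080) = (-54 - 5336)/(397324/11) = -5390*11/397324 = -29645/198662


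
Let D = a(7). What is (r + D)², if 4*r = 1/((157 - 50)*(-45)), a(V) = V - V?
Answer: 1/370947600 ≈ 2.6958e-9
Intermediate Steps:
a(V) = 0
r = -1/19260 (r = (1/((157 - 50)*(-45)))/4 = (-1/45/107)/4 = ((1/107)*(-1/45))/4 = (¼)*(-1/4815) = -1/19260 ≈ -5.1921e-5)
D = 0
(r + D)² = (-1/19260 + 0)² = (-1/19260)² = 1/370947600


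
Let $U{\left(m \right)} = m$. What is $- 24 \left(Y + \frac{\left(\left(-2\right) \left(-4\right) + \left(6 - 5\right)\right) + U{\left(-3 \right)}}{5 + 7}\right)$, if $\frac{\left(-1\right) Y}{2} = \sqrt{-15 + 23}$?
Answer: $-12 + 96 \sqrt{2} \approx 123.76$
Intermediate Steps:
$Y = - 4 \sqrt{2}$ ($Y = - 2 \sqrt{-15 + 23} = - 2 \sqrt{8} = - 2 \cdot 2 \sqrt{2} = - 4 \sqrt{2} \approx -5.6569$)
$- 24 \left(Y + \frac{\left(\left(-2\right) \left(-4\right) + \left(6 - 5\right)\right) + U{\left(-3 \right)}}{5 + 7}\right) = - 24 \left(- 4 \sqrt{2} + \frac{\left(\left(-2\right) \left(-4\right) + \left(6 - 5\right)\right) - 3}{5 + 7}\right) = - 24 \left(- 4 \sqrt{2} + \frac{\left(8 + 1\right) - 3}{12}\right) = - 24 \left(- 4 \sqrt{2} + \left(9 - 3\right) \frac{1}{12}\right) = - 24 \left(- 4 \sqrt{2} + 6 \cdot \frac{1}{12}\right) = - 24 \left(- 4 \sqrt{2} + \frac{1}{2}\right) = - 24 \left(\frac{1}{2} - 4 \sqrt{2}\right) = -12 + 96 \sqrt{2}$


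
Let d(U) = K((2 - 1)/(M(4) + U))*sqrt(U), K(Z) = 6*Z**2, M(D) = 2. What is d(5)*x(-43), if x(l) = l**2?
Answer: 11094*sqrt(5)/49 ≈ 506.26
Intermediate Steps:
d(U) = 6*sqrt(U)/(2 + U)**2 (d(U) = (6*((2 - 1)/(2 + U))**2)*sqrt(U) = (6*(1/(2 + U))**2)*sqrt(U) = (6/(2 + U)**2)*sqrt(U) = 6*sqrt(U)/(2 + U)**2)
d(5)*x(-43) = (6*sqrt(5)/(2 + 5)**2)*(-43)**2 = (6*sqrt(5)/7**2)*1849 = (6*sqrt(5)*(1/49))*1849 = (6*sqrt(5)/49)*1849 = 11094*sqrt(5)/49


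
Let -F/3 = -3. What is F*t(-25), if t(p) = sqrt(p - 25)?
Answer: 45*I*sqrt(2) ≈ 63.64*I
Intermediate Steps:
F = 9 (F = -3*(-3) = 9)
t(p) = sqrt(-25 + p)
F*t(-25) = 9*sqrt(-25 - 25) = 9*sqrt(-50) = 9*(5*I*sqrt(2)) = 45*I*sqrt(2)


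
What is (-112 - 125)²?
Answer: 56169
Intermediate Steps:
(-112 - 125)² = (-237)² = 56169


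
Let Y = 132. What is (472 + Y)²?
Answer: 364816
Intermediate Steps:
(472 + Y)² = (472 + 132)² = 604² = 364816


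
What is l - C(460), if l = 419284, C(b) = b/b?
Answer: 419283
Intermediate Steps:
C(b) = 1
l - C(460) = 419284 - 1*1 = 419284 - 1 = 419283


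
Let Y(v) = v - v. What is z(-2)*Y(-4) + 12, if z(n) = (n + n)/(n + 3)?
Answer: 12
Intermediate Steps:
Y(v) = 0
z(n) = 2*n/(3 + n) (z(n) = (2*n)/(3 + n) = 2*n/(3 + n))
z(-2)*Y(-4) + 12 = (2*(-2)/(3 - 2))*0 + 12 = (2*(-2)/1)*0 + 12 = (2*(-2)*1)*0 + 12 = -4*0 + 12 = 0 + 12 = 12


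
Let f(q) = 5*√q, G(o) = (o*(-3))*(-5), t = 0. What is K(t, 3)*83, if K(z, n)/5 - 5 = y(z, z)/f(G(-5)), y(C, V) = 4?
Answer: 2075 - 332*I*√3/15 ≈ 2075.0 - 38.336*I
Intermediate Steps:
G(o) = 15*o (G(o) = -3*o*(-5) = 15*o)
K(z, n) = 25 - 4*I*√3/15 (K(z, n) = 25 + 5*(4/((5*√(15*(-5))))) = 25 + 5*(4/((5*√(-75)))) = 25 + 5*(4/((5*(5*I*√3)))) = 25 + 5*(4/((25*I*√3))) = 25 + 5*(4*(-I*√3/75)) = 25 + 5*(-4*I*√3/75) = 25 - 4*I*√3/15)
K(t, 3)*83 = (25 - 4*I*√3/15)*83 = 2075 - 332*I*√3/15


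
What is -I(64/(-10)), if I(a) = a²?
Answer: -1024/25 ≈ -40.960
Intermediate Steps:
-I(64/(-10)) = -(64/(-10))² = -(64*(-⅒))² = -(-32/5)² = -1*1024/25 = -1024/25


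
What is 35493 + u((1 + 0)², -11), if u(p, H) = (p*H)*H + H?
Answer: 35603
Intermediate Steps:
u(p, H) = H + p*H² (u(p, H) = (H*p)*H + H = p*H² + H = H + p*H²)
35493 + u((1 + 0)², -11) = 35493 - 11*(1 - 11*(1 + 0)²) = 35493 - 11*(1 - 11*1²) = 35493 - 11*(1 - 11*1) = 35493 - 11*(1 - 11) = 35493 - 11*(-10) = 35493 + 110 = 35603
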